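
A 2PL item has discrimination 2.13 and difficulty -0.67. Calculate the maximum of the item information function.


For 2PL, max info at theta = b = -0.67
I_max = a^2 / 4 = 2.13^2 / 4
= 4.5369 / 4
I_max = 1.1342

1.1342


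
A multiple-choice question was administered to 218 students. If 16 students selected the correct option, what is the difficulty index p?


Item difficulty p = number correct / total examinees
p = 16 / 218
p = 0.0734

0.0734


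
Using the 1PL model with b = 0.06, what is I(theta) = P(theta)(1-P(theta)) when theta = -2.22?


P = 1/(1+exp(-(-2.22-0.06))) = 0.0928
I = P*(1-P) = 0.0928 * 0.9072
I = 0.0842

0.0842


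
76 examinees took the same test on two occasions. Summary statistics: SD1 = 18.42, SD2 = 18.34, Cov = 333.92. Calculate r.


r = cov(X,Y) / (SD_X * SD_Y)
r = 333.92 / (18.42 * 18.34)
r = 333.92 / 337.8228
r = 0.9884

0.9884


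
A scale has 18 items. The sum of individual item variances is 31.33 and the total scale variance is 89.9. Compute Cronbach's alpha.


alpha = (k/(k-1)) * (1 - sum(si^2)/s_total^2)
= (18/17) * (1 - 31.33/89.9)
alpha = 0.6898

0.6898


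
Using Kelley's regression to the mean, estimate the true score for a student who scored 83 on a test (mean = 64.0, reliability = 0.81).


T_est = rxx * X + (1 - rxx) * mean
T_est = 0.81 * 83 + 0.19 * 64.0
T_est = 67.23 + 12.16
T_est = 79.39

79.39


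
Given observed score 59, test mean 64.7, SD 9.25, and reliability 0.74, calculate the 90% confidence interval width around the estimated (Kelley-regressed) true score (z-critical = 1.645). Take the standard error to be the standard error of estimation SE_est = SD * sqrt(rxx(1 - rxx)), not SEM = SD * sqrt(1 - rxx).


True score estimate = 0.74*59 + 0.26*64.7 = 60.482
SE_est = SD * sqrt(rxx * (1 - rxx)) = 9.25 * sqrt(0.74 * 0.26) = 9.25 * sqrt(0.1924) = 4.057367
CI = T_est +/- z * SE_est, so width = 2 * z * SE_est = 2 * 1.645 * 4.057367
Width = 13.3487

13.3487


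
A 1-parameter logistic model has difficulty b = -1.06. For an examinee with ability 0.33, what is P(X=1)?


theta - b = 0.33 - -1.06 = 1.39
exp(-(theta - b)) = exp(-1.39) = 0.2491
P = 1 / (1 + 0.2491)
P = 0.8006

0.8006


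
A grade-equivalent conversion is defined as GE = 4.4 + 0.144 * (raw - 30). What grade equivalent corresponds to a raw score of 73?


raw - median = 73 - 30 = 43
slope * diff = 0.144 * 43 = 6.192
GE = 4.4 + 6.192
GE = 10.592

10.592


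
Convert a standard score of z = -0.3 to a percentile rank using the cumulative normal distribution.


CDF(z) = 0.5 * (1 + erf(z/sqrt(2)))
erf(-0.2121) = -0.2358
CDF = 0.3821
Percentile rank = 0.3821 * 100 = 38.21

38.21


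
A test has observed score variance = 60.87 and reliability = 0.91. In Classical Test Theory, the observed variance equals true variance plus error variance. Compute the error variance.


var_true = rxx * var_obs = 0.91 * 60.87 = 55.3917
var_error = var_obs - var_true
var_error = 60.87 - 55.3917
var_error = 5.4783

5.4783


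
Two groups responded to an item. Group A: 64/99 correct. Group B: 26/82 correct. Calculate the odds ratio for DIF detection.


Odds_A = 64/35 = 1.8286
Odds_B = 26/56 = 0.4643
OR = Odds_A / Odds_B = 1.8286 / 0.4643
Exactly, OR = (64 * 56) / (35 * 26) = 3584 / 910
OR = 3.9385

3.9385


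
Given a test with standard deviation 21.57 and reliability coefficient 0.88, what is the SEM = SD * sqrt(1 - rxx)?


SEM = SD * sqrt(1 - rxx)
SEM = 21.57 * sqrt(1 - 0.88)
SEM = 21.57 * sqrt(0.12) = 21.57 * 0.34641
SEM = 7.4721

7.4721


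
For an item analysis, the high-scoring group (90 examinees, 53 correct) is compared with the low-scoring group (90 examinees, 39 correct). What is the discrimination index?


p_upper = 53/90 = 0.5889
p_lower = 39/90 = 0.4333
D = 0.5889 - 0.4333 = 0.1556

0.1556


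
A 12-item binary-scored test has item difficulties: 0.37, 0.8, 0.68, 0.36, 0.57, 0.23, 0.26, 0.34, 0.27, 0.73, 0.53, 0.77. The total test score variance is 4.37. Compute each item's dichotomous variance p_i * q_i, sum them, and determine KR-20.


For each item, compute p_i * q_i:
  Item 1: 0.37 * 0.63 = 0.2331
  Item 2: 0.8 * 0.2 = 0.16
  Item 3: 0.68 * 0.32 = 0.2176
  Item 4: 0.36 * 0.64 = 0.2304
  Item 5: 0.57 * 0.43 = 0.2451
  Item 6: 0.23 * 0.77 = 0.1771
  Item 7: 0.26 * 0.74 = 0.1924
  Item 8: 0.34 * 0.66 = 0.2244
  Item 9: 0.27 * 0.73 = 0.1971
  Item 10: 0.73 * 0.27 = 0.1971
  Item 11: 0.53 * 0.47 = 0.2491
  Item 12: 0.77 * 0.23 = 0.1771
Sum(p_i * q_i) = 0.2331 + 0.16 + 0.2176 + 0.2304 + 0.2451 + 0.1771 + 0.1924 + 0.2244 + 0.1971 + 0.1971 + 0.2491 + 0.1771 = 2.5005
KR-20 = (k/(k-1)) * (1 - Sum(p_i*q_i) / Var_total)
= (12/11) * (1 - 2.5005/4.37)
= 1.0909 * 0.4278
KR-20 = 0.4667

0.4667


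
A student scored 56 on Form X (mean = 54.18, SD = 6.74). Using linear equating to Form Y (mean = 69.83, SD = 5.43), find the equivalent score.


slope = SD_Y / SD_X = 5.43 / 6.74 ~ 0.8056
intercept = mean_Y - slope * mean_X = 69.83 - (5.43 / 6.74) * 54.18 ~ 26.1805
Y = slope * X + intercept. To avoid rounding drift from the rounded slope/intercept, evaluate the equivalent form Y = mean_Y + SD_Y * (X - mean_X) / SD_X at full precision:
Y = 69.83 + 5.43 * (56 - 54.18) / 6.74
Y = 69.83 + 5.43 * 1.82 / 6.74
Y = 69.83 + 9.8826 / 6.74
Y = 69.83 + 1.4663
Y = 71.2963

71.2963


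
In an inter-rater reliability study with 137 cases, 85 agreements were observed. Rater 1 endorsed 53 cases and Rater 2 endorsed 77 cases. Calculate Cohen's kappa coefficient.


P_o = 85/137 = 0.620438
P_e = (53*77 + 84*60) / 18769 = 0.485961
kappa = (P_o - P_e) / (1 - P_e)
kappa = (0.620438 - 0.485961) / (1 - 0.485961)
kappa = 0.2616

0.2616


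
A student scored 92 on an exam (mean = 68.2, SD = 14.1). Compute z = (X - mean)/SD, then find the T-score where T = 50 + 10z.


z = (X - mean) / SD = (92 - 68.2) / 14.1
z = 23.8 / 14.1
z = 1.6879
T-score = T = 50 + 10z
Carry z at full precision (z = 23.8 / 14.1) into the conversion:
T-score = 50 + 10 * (23.8 / 14.1) = 50 + 238 / 14.1
T-score = 50 + 16.8794
T-score = 66.8794

66.8794


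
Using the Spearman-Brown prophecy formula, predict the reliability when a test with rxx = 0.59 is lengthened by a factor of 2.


r_new = (n * rxx) / (1 + (n-1) * rxx)
r_new = (2 * 0.59) / (1 + 1 * 0.59)
r_new = 1.18 / 1.59
r_new = 0.7421

0.7421


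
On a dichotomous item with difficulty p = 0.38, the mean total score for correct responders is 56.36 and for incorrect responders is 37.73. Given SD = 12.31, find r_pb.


q = 1 - p = 0.62
rpb = ((M1 - M0) / SD) * sqrt(p * q)
rpb = ((56.36 - 37.73) / 12.31) * sqrt(0.38 * 0.62)
rpb = 0.7346

0.7346


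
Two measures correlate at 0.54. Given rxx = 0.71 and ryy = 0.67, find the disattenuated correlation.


r_corrected = rxy / sqrt(rxx * ryy)
= 0.54 / sqrt(0.71 * 0.67)
= 0.54 / sqrt(0.4757)
= 0.54 / 0.68971
r_corrected = 0.7829

0.7829


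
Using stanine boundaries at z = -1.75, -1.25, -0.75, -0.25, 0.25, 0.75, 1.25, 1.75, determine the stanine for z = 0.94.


Stanine boundaries: [-1.75, -1.25, -0.75, -0.25, 0.25, 0.75, 1.25, 1.75]
z = 0.94
Check each boundary:
  z >= -1.75 -> could be stanine 2
  z >= -1.25 -> could be stanine 3
  z >= -0.75 -> could be stanine 4
  z >= -0.25 -> could be stanine 5
  z >= 0.25 -> could be stanine 6
  z >= 0.75 -> could be stanine 7
  z < 1.25
  z < 1.75
Highest qualifying boundary gives stanine = 7

7


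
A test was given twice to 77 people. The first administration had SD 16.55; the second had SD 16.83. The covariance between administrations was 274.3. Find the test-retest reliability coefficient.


r = cov(X,Y) / (SD_X * SD_Y)
r = 274.3 / (16.55 * 16.83)
r = 274.3 / 278.5365
r = 0.9848

0.9848


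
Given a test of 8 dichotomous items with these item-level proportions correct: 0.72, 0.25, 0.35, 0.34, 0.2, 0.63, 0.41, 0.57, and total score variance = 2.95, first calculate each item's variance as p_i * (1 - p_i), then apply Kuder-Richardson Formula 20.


For each item, compute p_i * q_i:
  Item 1: 0.72 * 0.28 = 0.2016
  Item 2: 0.25 * 0.75 = 0.1875
  Item 3: 0.35 * 0.65 = 0.2275
  Item 4: 0.34 * 0.66 = 0.2244
  Item 5: 0.2 * 0.8 = 0.16
  Item 6: 0.63 * 0.37 = 0.2331
  Item 7: 0.41 * 0.59 = 0.2419
  Item 8: 0.57 * 0.43 = 0.2451
Sum(p_i * q_i) = 0.2016 + 0.1875 + 0.2275 + 0.2244 + 0.16 + 0.2331 + 0.2419 + 0.2451 = 1.7211
KR-20 = (k/(k-1)) * (1 - Sum(p_i*q_i) / Var_total)
= (8/7) * (1 - 1.7211/2.95)
= 1.1429 * 0.4166
KR-20 = 0.4761

0.4761


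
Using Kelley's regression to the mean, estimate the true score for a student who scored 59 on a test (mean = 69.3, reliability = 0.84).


T_est = rxx * X + (1 - rxx) * mean
T_est = 0.84 * 59 + 0.16 * 69.3
T_est = 49.56 + 11.088
T_est = 60.648

60.648


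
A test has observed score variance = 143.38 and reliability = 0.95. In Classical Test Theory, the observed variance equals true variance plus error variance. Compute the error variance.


var_true = rxx * var_obs = 0.95 * 143.38 = 136.211
var_error = var_obs - var_true
var_error = 143.38 - 136.211
var_error = 7.169

7.169


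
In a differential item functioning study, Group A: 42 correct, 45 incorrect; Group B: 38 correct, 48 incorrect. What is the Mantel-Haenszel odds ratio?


Odds_A = 42/45 = 0.9333
Odds_B = 38/48 = 0.7917
OR = Odds_A / Odds_B = 0.9333 / 0.7917
Exactly, OR = (42 * 48) / (45 * 38) = 2016 / 1710
OR = 1.1789

1.1789


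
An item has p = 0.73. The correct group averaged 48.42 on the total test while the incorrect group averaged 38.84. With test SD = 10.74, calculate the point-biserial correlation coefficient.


q = 1 - p = 0.27
rpb = ((M1 - M0) / SD) * sqrt(p * q)
rpb = ((48.42 - 38.84) / 10.74) * sqrt(0.73 * 0.27)
rpb = 0.396

0.396


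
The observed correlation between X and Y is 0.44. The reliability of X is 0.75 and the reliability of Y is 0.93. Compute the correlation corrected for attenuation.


r_corrected = rxy / sqrt(rxx * ryy)
= 0.44 / sqrt(0.75 * 0.93)
= 0.44 / sqrt(0.6975)
= 0.44 / 0.835165
r_corrected = 0.5268

0.5268


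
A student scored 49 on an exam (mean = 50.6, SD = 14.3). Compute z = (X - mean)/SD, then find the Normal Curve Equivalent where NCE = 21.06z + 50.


z = (X - mean) / SD = (49 - 50.6) / 14.3
z = -1.6 / 14.3
z = -0.1119
NCE = NCE = 21.06z + 50
Carry z at full precision (z = -1.6 / 14.3) into the conversion:
NCE = 21.06 * (-1.6 / 14.3) + 50 = -33.696 / 14.3 + 50
NCE = -2.3564 + 50
NCE = 47.6436

47.6436


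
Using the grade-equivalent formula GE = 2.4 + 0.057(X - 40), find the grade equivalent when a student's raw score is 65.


raw - median = 65 - 40 = 25
slope * diff = 0.057 * 25 = 1.425
GE = 2.4 + 1.425
GE = 3.825

3.825


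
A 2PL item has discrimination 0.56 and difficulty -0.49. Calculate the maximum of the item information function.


For 2PL, max info at theta = b = -0.49
I_max = a^2 / 4 = 0.56^2 / 4
= 0.3136 / 4
I_max = 0.0784

0.0784


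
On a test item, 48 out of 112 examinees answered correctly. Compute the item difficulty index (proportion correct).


Item difficulty p = number correct / total examinees
p = 48 / 112
p = 0.4286

0.4286


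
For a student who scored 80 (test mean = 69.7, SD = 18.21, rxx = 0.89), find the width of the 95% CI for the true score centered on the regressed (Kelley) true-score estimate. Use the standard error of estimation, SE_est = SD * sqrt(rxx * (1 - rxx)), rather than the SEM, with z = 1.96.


True score estimate = 0.89*80 + 0.11*69.7 = 78.867
SE_est = SD * sqrt(rxx * (1 - rxx)) = 18.21 * sqrt(0.89 * 0.11) = 18.21 * sqrt(0.0979) = 5.697722
CI = T_est +/- z * SE_est, so width = 2 * z * SE_est = 2 * 1.96 * 5.697722
Width = 22.3351

22.3351


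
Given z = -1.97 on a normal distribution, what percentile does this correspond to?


CDF(z) = 0.5 * (1 + erf(z/sqrt(2)))
erf(-1.393) = -0.9512
CDF = 0.0244
Percentile rank = 0.0244 * 100 = 2.44

2.44


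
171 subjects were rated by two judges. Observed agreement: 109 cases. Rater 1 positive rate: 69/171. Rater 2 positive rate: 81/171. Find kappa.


P_o = 109/171 = 0.637427
P_e = (69*81 + 102*90) / 29241 = 0.505078
kappa = (P_o - P_e) / (1 - P_e)
kappa = (0.637427 - 0.505078) / (1 - 0.505078)
kappa = 0.2674

0.2674


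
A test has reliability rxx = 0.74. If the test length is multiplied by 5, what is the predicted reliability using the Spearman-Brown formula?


r_new = (n * rxx) / (1 + (n-1) * rxx)
r_new = (5 * 0.74) / (1 + 4 * 0.74)
r_new = 3.7 / 3.96
r_new = 0.9343

0.9343


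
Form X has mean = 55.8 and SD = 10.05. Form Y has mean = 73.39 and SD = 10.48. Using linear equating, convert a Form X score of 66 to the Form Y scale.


slope = SD_Y / SD_X = 10.48 / 10.05 ~ 1.0428
intercept = mean_Y - slope * mean_X = 73.39 - (10.48 / 10.05) * 55.8 ~ 15.2025
Y = slope * X + intercept. To avoid rounding drift from the rounded slope/intercept, evaluate the equivalent form Y = mean_Y + SD_Y * (X - mean_X) / SD_X at full precision:
Y = 73.39 + 10.48 * (66 - 55.8) / 10.05
Y = 73.39 + 10.48 * 10.2 / 10.05
Y = 73.39 + 106.896 / 10.05
Y = 73.39 + 10.6364
Y = 84.0264

84.0264


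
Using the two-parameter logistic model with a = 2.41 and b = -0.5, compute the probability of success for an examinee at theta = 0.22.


a*(theta - b) = 2.41 * (0.22 - -0.5) = 1.7352
exp(-1.7352) = 0.1764
P = 1 / (1 + 0.1764)
P = 0.8501

0.8501


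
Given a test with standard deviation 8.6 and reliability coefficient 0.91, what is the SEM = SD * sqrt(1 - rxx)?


SEM = SD * sqrt(1 - rxx)
SEM = 8.6 * sqrt(1 - 0.91)
SEM = 8.6 * sqrt(0.09) = 8.6 * 0.3
SEM = 2.58

2.58


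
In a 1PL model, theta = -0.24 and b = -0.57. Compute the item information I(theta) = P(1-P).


P = 1/(1+exp(-(-0.24--0.57))) = 0.5818
I = P*(1-P) = 0.5818 * 0.4182
I = 0.2433

0.2433


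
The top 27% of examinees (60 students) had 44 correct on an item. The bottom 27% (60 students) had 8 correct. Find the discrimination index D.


p_upper = 44/60 = 0.7333
p_lower = 8/60 = 0.1333
D = 0.7333 - 0.1333 = 0.6

0.6


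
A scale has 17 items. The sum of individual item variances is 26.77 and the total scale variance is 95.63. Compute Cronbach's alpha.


alpha = (k/(k-1)) * (1 - sum(si^2)/s_total^2)
= (17/16) * (1 - 26.77/95.63)
alpha = 0.7651

0.7651


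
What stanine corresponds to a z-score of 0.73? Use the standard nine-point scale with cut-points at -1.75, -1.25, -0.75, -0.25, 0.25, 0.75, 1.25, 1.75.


Stanine boundaries: [-1.75, -1.25, -0.75, -0.25, 0.25, 0.75, 1.25, 1.75]
z = 0.73
Check each boundary:
  z >= -1.75 -> could be stanine 2
  z >= -1.25 -> could be stanine 3
  z >= -0.75 -> could be stanine 4
  z >= -0.25 -> could be stanine 5
  z >= 0.25 -> could be stanine 6
  z < 0.75
  z < 1.25
  z < 1.75
Highest qualifying boundary gives stanine = 6

6


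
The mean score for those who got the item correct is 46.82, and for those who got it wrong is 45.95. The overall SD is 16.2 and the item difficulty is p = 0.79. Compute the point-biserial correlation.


q = 1 - p = 0.21
rpb = ((M1 - M0) / SD) * sqrt(p * q)
rpb = ((46.82 - 45.95) / 16.2) * sqrt(0.79 * 0.21)
rpb = 0.0219

0.0219


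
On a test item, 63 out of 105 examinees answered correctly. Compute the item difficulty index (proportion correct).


Item difficulty p = number correct / total examinees
p = 63 / 105
p = 0.6

0.6


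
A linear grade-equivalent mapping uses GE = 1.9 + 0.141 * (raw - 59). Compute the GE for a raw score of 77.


raw - median = 77 - 59 = 18
slope * diff = 0.141 * 18 = 2.538
GE = 1.9 + 2.538
GE = 4.438

4.438


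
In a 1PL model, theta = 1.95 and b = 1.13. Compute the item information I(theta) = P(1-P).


P = 1/(1+exp(-(1.95-1.13))) = 0.6942
I = P*(1-P) = 0.6942 * 0.3058
I = 0.2123

0.2123


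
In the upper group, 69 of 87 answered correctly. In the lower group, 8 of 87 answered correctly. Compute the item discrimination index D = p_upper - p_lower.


p_upper = 69/87 = 0.7931
p_lower = 8/87 = 0.092
D = 0.7931 - 0.092 = 0.7011

0.7011


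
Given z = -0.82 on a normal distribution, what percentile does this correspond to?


CDF(z) = 0.5 * (1 + erf(z/sqrt(2)))
erf(-0.5798) = -0.5878
CDF = 0.2061
Percentile rank = 0.2061 * 100 = 20.61

20.61


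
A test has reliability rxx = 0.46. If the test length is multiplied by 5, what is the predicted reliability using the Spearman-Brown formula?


r_new = (n * rxx) / (1 + (n-1) * rxx)
r_new = (5 * 0.46) / (1 + 4 * 0.46)
r_new = 2.3 / 2.84
r_new = 0.8099

0.8099


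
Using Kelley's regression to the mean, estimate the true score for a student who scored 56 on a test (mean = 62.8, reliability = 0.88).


T_est = rxx * X + (1 - rxx) * mean
T_est = 0.88 * 56 + 0.12 * 62.8
T_est = 49.28 + 7.536
T_est = 56.816

56.816


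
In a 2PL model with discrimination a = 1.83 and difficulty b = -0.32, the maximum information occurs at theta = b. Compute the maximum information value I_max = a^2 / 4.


For 2PL, max info at theta = b = -0.32
I_max = a^2 / 4 = 1.83^2 / 4
= 3.3489 / 4
I_max = 0.8372

0.8372


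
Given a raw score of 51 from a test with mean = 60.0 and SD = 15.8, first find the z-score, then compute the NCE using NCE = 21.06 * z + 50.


z = (X - mean) / SD = (51 - 60.0) / 15.8
z = -9.0 / 15.8
z = -0.5696
NCE = NCE = 21.06z + 50
Carry z at full precision (z = -9.0 / 15.8) into the conversion:
NCE = 21.06 * (-9.0 / 15.8) + 50 = -189.54 / 15.8 + 50
NCE = -11.9962 + 50
NCE = 38.0038

38.0038


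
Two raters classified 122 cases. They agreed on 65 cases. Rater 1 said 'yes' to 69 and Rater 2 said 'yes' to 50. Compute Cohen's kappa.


P_o = 65/122 = 0.532787
P_e = (69*50 + 53*72) / 14884 = 0.488175
kappa = (P_o - P_e) / (1 - P_e)
kappa = (0.532787 - 0.488175) / (1 - 0.488175)
kappa = 0.0872

0.0872


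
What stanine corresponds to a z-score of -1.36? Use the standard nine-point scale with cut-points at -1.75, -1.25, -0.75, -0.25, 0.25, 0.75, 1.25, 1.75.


Stanine boundaries: [-1.75, -1.25, -0.75, -0.25, 0.25, 0.75, 1.25, 1.75]
z = -1.36
Check each boundary:
  z >= -1.75 -> could be stanine 2
  z < -1.25
  z < -0.75
  z < -0.25
  z < 0.25
  z < 0.75
  z < 1.25
  z < 1.75
Highest qualifying boundary gives stanine = 2

2


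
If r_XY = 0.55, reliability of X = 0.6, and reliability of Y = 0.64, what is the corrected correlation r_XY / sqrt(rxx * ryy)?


r_corrected = rxy / sqrt(rxx * ryy)
= 0.55 / sqrt(0.6 * 0.64)
= 0.55 / sqrt(0.384)
= 0.55 / 0.619677
r_corrected = 0.8876

0.8876


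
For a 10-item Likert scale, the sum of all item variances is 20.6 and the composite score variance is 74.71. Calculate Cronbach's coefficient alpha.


alpha = (k/(k-1)) * (1 - sum(si^2)/s_total^2)
= (10/9) * (1 - 20.6/74.71)
alpha = 0.8047

0.8047


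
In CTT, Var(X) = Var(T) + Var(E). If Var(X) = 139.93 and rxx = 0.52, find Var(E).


var_true = rxx * var_obs = 0.52 * 139.93 = 72.7636
var_error = var_obs - var_true
var_error = 139.93 - 72.7636
var_error = 67.1664

67.1664


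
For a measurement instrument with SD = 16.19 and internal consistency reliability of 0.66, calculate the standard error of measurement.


SEM = SD * sqrt(1 - rxx)
SEM = 16.19 * sqrt(1 - 0.66)
SEM = 16.19 * sqrt(0.34) = 16.19 * 0.583095
SEM = 9.4403

9.4403


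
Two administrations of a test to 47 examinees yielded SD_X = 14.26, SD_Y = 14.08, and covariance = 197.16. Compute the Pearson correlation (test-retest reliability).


r = cov(X,Y) / (SD_X * SD_Y)
r = 197.16 / (14.26 * 14.08)
r = 197.16 / 200.7808
r = 0.982

0.982


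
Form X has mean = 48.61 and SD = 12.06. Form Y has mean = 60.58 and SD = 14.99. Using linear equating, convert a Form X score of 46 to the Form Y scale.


slope = SD_Y / SD_X = 14.99 / 12.06 ~ 1.243
intercept = mean_Y - slope * mean_X = 60.58 - (14.99 / 12.06) * 48.61 ~ 0.1601
Y = slope * X + intercept. To avoid rounding drift from the rounded slope/intercept, evaluate the equivalent form Y = mean_Y + SD_Y * (X - mean_X) / SD_X at full precision:
Y = 60.58 + 14.99 * (46 - 48.61) / 12.06
Y = 60.58 - 14.99 * 2.61 / 12.06
Y = 60.58 - 39.1239 / 12.06
Y = 60.58 - 3.2441
Y = 57.3359

57.3359


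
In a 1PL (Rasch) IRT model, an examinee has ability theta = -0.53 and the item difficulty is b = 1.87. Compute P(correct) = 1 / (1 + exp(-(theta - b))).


theta - b = -0.53 - 1.87 = -2.4
exp(-(theta - b)) = exp(2.4) = 11.0232
P = 1 / (1 + 11.0232)
P = 0.0832

0.0832


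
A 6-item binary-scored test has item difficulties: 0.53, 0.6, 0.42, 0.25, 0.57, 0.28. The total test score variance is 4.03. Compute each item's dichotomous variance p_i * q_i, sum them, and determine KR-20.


For each item, compute p_i * q_i:
  Item 1: 0.53 * 0.47 = 0.2491
  Item 2: 0.6 * 0.4 = 0.24
  Item 3: 0.42 * 0.58 = 0.2436
  Item 4: 0.25 * 0.75 = 0.1875
  Item 5: 0.57 * 0.43 = 0.2451
  Item 6: 0.28 * 0.72 = 0.2016
Sum(p_i * q_i) = 0.2491 + 0.24 + 0.2436 + 0.1875 + 0.2451 + 0.2016 = 1.3669
KR-20 = (k/(k-1)) * (1 - Sum(p_i*q_i) / Var_total)
= (6/5) * (1 - 1.3669/4.03)
= 1.2 * 0.6608
KR-20 = 0.793

0.793


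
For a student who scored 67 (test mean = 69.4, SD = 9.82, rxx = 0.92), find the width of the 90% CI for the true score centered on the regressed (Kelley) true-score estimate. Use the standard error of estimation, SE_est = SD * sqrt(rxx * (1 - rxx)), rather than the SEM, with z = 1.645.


True score estimate = 0.92*67 + 0.08*69.4 = 67.192
SE_est = SD * sqrt(rxx * (1 - rxx)) = 9.82 * sqrt(0.92 * 0.08) = 9.82 * sqrt(0.0736) = 2.664099
CI = T_est +/- z * SE_est, so width = 2 * z * SE_est = 2 * 1.645 * 2.664099
Width = 8.7649

8.7649


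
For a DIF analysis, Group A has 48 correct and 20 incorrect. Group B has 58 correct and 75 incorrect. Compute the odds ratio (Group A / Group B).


Odds_A = 48/20 = 2.4
Odds_B = 58/75 = 0.7733
OR = Odds_A / Odds_B = 2.4 / 0.7733
Exactly, OR = (48 * 75) / (20 * 58) = 3600 / 1160
OR = 3.1034

3.1034


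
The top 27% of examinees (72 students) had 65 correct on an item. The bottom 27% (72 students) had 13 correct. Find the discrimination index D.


p_upper = 65/72 = 0.9028
p_lower = 13/72 = 0.1806
D = 0.9028 - 0.1806 = 0.7222

0.7222


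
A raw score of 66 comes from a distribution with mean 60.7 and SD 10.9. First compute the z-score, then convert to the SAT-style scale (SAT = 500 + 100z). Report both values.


z = (X - mean) / SD = (66 - 60.7) / 10.9
z = 5.3 / 10.9
z = 0.4862
SAT-scale = SAT = 500 + 100z
Carry z at full precision (z = 5.3 / 10.9) into the conversion:
SAT-scale = 500 + 100 * (5.3 / 10.9) = 500 + 530 / 10.9
SAT-scale = 500 + 48.6239
SAT-scale = 548.6239

548.6239


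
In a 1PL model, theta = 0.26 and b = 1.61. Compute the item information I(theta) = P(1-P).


P = 1/(1+exp(-(0.26-1.61))) = 0.2059
I = P*(1-P) = 0.2059 * 0.7941
I = 0.1635

0.1635


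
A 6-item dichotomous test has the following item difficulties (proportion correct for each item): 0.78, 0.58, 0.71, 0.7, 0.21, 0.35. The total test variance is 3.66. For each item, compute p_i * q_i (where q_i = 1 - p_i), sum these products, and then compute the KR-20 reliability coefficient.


For each item, compute p_i * q_i:
  Item 1: 0.78 * 0.22 = 0.1716
  Item 2: 0.58 * 0.42 = 0.2436
  Item 3: 0.71 * 0.29 = 0.2059
  Item 4: 0.7 * 0.3 = 0.21
  Item 5: 0.21 * 0.79 = 0.1659
  Item 6: 0.35 * 0.65 = 0.2275
Sum(p_i * q_i) = 0.1716 + 0.2436 + 0.2059 + 0.21 + 0.1659 + 0.2275 = 1.2245
KR-20 = (k/(k-1)) * (1 - Sum(p_i*q_i) / Var_total)
= (6/5) * (1 - 1.2245/3.66)
= 1.2 * 0.6654
KR-20 = 0.7985

0.7985


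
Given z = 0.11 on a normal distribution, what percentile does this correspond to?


CDF(z) = 0.5 * (1 + erf(z/sqrt(2)))
erf(0.0778) = 0.0876
CDF = 0.5438
Percentile rank = 0.5438 * 100 = 54.38

54.38


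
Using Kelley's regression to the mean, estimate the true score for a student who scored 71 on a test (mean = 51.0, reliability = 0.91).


T_est = rxx * X + (1 - rxx) * mean
T_est = 0.91 * 71 + 0.09 * 51.0
T_est = 64.61 + 4.59
T_est = 69.2

69.2


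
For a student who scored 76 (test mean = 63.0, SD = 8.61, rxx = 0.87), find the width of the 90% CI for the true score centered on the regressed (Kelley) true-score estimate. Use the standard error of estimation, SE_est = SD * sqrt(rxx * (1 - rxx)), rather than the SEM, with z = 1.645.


True score estimate = 0.87*76 + 0.13*63.0 = 74.31
SE_est = SD * sqrt(rxx * (1 - rxx)) = 8.61 * sqrt(0.87 * 0.13) = 8.61 * sqrt(0.1131) = 2.895573
CI = T_est +/- z * SE_est, so width = 2 * z * SE_est = 2 * 1.645 * 2.895573
Width = 9.5264

9.5264


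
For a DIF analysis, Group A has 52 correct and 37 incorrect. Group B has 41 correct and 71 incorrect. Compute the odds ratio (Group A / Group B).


Odds_A = 52/37 = 1.4054
Odds_B = 41/71 = 0.5775
OR = Odds_A / Odds_B = 1.4054 / 0.5775
Exactly, OR = (52 * 71) / (37 * 41) = 3692 / 1517
OR = 2.4338

2.4338


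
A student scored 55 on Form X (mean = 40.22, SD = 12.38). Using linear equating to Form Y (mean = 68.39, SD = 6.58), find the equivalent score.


slope = SD_Y / SD_X = 6.58 / 12.38 ~ 0.5315
intercept = mean_Y - slope * mean_X = 68.39 - (6.58 / 12.38) * 40.22 ~ 47.013
Y = slope * X + intercept. To avoid rounding drift from the rounded slope/intercept, evaluate the equivalent form Y = mean_Y + SD_Y * (X - mean_X) / SD_X at full precision:
Y = 68.39 + 6.58 * (55 - 40.22) / 12.38
Y = 68.39 + 6.58 * 14.78 / 12.38
Y = 68.39 + 97.2524 / 12.38
Y = 68.39 + 7.8556
Y = 76.2456

76.2456


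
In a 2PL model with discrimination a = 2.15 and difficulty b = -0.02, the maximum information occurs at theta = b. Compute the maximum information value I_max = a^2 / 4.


For 2PL, max info at theta = b = -0.02
I_max = a^2 / 4 = 2.15^2 / 4
= 4.6225 / 4
I_max = 1.1556

1.1556


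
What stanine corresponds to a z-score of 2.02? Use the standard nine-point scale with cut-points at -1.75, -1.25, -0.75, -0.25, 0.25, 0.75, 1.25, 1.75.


Stanine boundaries: [-1.75, -1.25, -0.75, -0.25, 0.25, 0.75, 1.25, 1.75]
z = 2.02
Check each boundary:
  z >= -1.75 -> could be stanine 2
  z >= -1.25 -> could be stanine 3
  z >= -0.75 -> could be stanine 4
  z >= -0.25 -> could be stanine 5
  z >= 0.25 -> could be stanine 6
  z >= 0.75 -> could be stanine 7
  z >= 1.25 -> could be stanine 8
  z >= 1.75 -> could be stanine 9
Highest qualifying boundary gives stanine = 9

9


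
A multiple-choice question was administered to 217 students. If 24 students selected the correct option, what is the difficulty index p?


Item difficulty p = number correct / total examinees
p = 24 / 217
p = 0.1106

0.1106


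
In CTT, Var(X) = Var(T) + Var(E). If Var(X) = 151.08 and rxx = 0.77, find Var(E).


var_true = rxx * var_obs = 0.77 * 151.08 = 116.3316
var_error = var_obs - var_true
var_error = 151.08 - 116.3316
var_error = 34.7484

34.7484


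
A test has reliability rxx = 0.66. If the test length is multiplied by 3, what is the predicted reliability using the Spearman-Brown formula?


r_new = (n * rxx) / (1 + (n-1) * rxx)
r_new = (3 * 0.66) / (1 + 2 * 0.66)
r_new = 1.98 / 2.32
r_new = 0.8534

0.8534


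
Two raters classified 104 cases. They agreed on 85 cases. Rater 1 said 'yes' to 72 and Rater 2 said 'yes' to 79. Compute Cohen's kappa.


P_o = 85/104 = 0.817308
P_e = (72*79 + 32*25) / 10816 = 0.599852
kappa = (P_o - P_e) / (1 - P_e)
kappa = (0.817308 - 0.599852) / (1 - 0.599852)
kappa = 0.5434

0.5434


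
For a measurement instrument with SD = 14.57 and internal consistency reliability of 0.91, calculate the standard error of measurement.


SEM = SD * sqrt(1 - rxx)
SEM = 14.57 * sqrt(1 - 0.91)
SEM = 14.57 * sqrt(0.09) = 14.57 * 0.3
SEM = 4.371

4.371


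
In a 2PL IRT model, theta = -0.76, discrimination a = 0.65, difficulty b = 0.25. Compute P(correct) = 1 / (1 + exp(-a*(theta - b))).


a*(theta - b) = 0.65 * (-0.76 - 0.25) = -0.6565
exp(--0.6565) = 1.928
P = 1 / (1 + 1.928)
P = 0.3415

0.3415


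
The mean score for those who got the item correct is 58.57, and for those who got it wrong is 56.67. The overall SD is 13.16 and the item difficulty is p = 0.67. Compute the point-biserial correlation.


q = 1 - p = 0.33
rpb = ((M1 - M0) / SD) * sqrt(p * q)
rpb = ((58.57 - 56.67) / 13.16) * sqrt(0.67 * 0.33)
rpb = 0.0679

0.0679


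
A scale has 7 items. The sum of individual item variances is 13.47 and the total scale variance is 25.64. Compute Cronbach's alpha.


alpha = (k/(k-1)) * (1 - sum(si^2)/s_total^2)
= (7/6) * (1 - 13.47/25.64)
alpha = 0.5538

0.5538


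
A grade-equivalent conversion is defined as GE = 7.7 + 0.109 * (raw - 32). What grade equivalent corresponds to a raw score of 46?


raw - median = 46 - 32 = 14
slope * diff = 0.109 * 14 = 1.526
GE = 7.7 + 1.526
GE = 9.226

9.226


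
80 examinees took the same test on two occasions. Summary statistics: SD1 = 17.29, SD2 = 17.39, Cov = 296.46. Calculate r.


r = cov(X,Y) / (SD_X * SD_Y)
r = 296.46 / (17.29 * 17.39)
r = 296.46 / 300.6731
r = 0.986

0.986


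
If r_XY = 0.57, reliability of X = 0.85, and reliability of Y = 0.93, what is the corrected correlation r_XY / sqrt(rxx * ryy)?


r_corrected = rxy / sqrt(rxx * ryy)
= 0.57 / sqrt(0.85 * 0.93)
= 0.57 / sqrt(0.7905)
= 0.57 / 0.889101
r_corrected = 0.6411

0.6411


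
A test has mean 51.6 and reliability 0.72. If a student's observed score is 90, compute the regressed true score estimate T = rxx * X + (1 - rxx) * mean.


T_est = rxx * X + (1 - rxx) * mean
T_est = 0.72 * 90 + 0.28 * 51.6
T_est = 64.8 + 14.448
T_est = 79.248

79.248


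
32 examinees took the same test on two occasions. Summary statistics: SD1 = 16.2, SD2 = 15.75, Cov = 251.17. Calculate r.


r = cov(X,Y) / (SD_X * SD_Y)
r = 251.17 / (16.2 * 15.75)
r = 251.17 / 255.15
r = 0.9844

0.9844


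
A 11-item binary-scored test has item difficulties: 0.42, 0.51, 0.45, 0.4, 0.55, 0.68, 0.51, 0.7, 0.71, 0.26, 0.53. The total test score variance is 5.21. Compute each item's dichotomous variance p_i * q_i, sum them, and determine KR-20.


For each item, compute p_i * q_i:
  Item 1: 0.42 * 0.58 = 0.2436
  Item 2: 0.51 * 0.49 = 0.2499
  Item 3: 0.45 * 0.55 = 0.2475
  Item 4: 0.4 * 0.6 = 0.24
  Item 5: 0.55 * 0.45 = 0.2475
  Item 6: 0.68 * 0.32 = 0.2176
  Item 7: 0.51 * 0.49 = 0.2499
  Item 8: 0.7 * 0.3 = 0.21
  Item 9: 0.71 * 0.29 = 0.2059
  Item 10: 0.26 * 0.74 = 0.1924
  Item 11: 0.53 * 0.47 = 0.2491
Sum(p_i * q_i) = 0.2436 + 0.2499 + 0.2475 + 0.24 + 0.2475 + 0.2176 + 0.2499 + 0.21 + 0.2059 + 0.1924 + 0.2491 = 2.5534
KR-20 = (k/(k-1)) * (1 - Sum(p_i*q_i) / Var_total)
= (11/10) * (1 - 2.5534/5.21)
= 1.1 * 0.5099
KR-20 = 0.5609

0.5609


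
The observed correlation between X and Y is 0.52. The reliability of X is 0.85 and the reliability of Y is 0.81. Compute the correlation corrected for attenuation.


r_corrected = rxy / sqrt(rxx * ryy)
= 0.52 / sqrt(0.85 * 0.81)
= 0.52 / sqrt(0.6885)
= 0.52 / 0.829759
r_corrected = 0.6267

0.6267


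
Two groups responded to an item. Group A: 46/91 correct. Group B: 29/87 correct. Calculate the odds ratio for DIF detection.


Odds_A = 46/45 = 1.0222
Odds_B = 29/58 = 0.5
OR = Odds_A / Odds_B = 1.0222 / 0.5
Exactly, OR = (46 * 58) / (45 * 29) = 2668 / 1305
OR = 2.0444

2.0444


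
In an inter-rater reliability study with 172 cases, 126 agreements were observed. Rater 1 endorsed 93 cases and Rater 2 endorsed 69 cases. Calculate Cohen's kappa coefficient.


P_o = 126/172 = 0.732558
P_e = (93*69 + 79*103) / 29584 = 0.491955
kappa = (P_o - P_e) / (1 - P_e)
kappa = (0.732558 - 0.491955) / (1 - 0.491955)
kappa = 0.4736

0.4736


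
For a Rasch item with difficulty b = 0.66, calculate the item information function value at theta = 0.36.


P = 1/(1+exp(-(0.36-0.66))) = 0.4256
I = P*(1-P) = 0.4256 * 0.5744
I = 0.2445

0.2445


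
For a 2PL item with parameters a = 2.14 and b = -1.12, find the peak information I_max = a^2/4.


For 2PL, max info at theta = b = -1.12
I_max = a^2 / 4 = 2.14^2 / 4
= 4.5796 / 4
I_max = 1.1449

1.1449


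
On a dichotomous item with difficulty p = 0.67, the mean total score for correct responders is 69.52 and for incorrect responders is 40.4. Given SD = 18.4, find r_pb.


q = 1 - p = 0.33
rpb = ((M1 - M0) / SD) * sqrt(p * q)
rpb = ((69.52 - 40.4) / 18.4) * sqrt(0.67 * 0.33)
rpb = 0.7442

0.7442


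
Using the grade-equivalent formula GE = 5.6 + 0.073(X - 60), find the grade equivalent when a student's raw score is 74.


raw - median = 74 - 60 = 14
slope * diff = 0.073 * 14 = 1.022
GE = 5.6 + 1.022
GE = 6.622

6.622


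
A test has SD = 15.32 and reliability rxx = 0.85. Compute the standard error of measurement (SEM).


SEM = SD * sqrt(1 - rxx)
SEM = 15.32 * sqrt(1 - 0.85)
SEM = 15.32 * sqrt(0.15) = 15.32 * 0.387298
SEM = 5.9334

5.9334


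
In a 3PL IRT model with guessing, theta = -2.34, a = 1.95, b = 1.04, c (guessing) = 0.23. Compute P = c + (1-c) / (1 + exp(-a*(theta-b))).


logit = 1.95*(-2.34 - 1.04) = -6.591
P* = 1/(1 + exp(--6.591)) = 0.0014
P = 0.23 + (1 - 0.23) * 0.0014
P = 0.2311

0.2311


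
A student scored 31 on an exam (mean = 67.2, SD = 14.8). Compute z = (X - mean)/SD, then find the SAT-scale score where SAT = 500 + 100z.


z = (X - mean) / SD = (31 - 67.2) / 14.8
z = -36.2 / 14.8
z = -2.4459
SAT-scale = SAT = 500 + 100z
Carry z at full precision (z = -36.2 / 14.8) into the conversion:
SAT-scale = 500 + 100 * (-36.2 / 14.8) = 500 + -3620 / 14.8
SAT-scale = 500 + -244.5946
SAT-scale = 255.4054

255.4054


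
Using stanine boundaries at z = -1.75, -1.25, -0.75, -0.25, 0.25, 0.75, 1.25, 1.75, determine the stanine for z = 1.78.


Stanine boundaries: [-1.75, -1.25, -0.75, -0.25, 0.25, 0.75, 1.25, 1.75]
z = 1.78
Check each boundary:
  z >= -1.75 -> could be stanine 2
  z >= -1.25 -> could be stanine 3
  z >= -0.75 -> could be stanine 4
  z >= -0.25 -> could be stanine 5
  z >= 0.25 -> could be stanine 6
  z >= 0.75 -> could be stanine 7
  z >= 1.25 -> could be stanine 8
  z >= 1.75 -> could be stanine 9
Highest qualifying boundary gives stanine = 9

9


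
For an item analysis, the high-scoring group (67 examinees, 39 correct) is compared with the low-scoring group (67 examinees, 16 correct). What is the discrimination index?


p_upper = 39/67 = 0.5821
p_lower = 16/67 = 0.2388
D = 0.5821 - 0.2388 = 0.3433

0.3433


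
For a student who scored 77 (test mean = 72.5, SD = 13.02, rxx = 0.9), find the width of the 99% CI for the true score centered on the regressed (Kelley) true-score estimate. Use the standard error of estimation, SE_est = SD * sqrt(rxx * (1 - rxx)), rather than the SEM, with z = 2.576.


True score estimate = 0.9*77 + 0.1*72.5 = 76.55
SE_est = SD * sqrt(rxx * (1 - rxx)) = 13.02 * sqrt(0.9 * 0.1) = 13.02 * sqrt(0.09) = 3.906
CI = T_est +/- z * SE_est, so width = 2 * z * SE_est = 2 * 2.576 * 3.906
Width = 20.1237

20.1237


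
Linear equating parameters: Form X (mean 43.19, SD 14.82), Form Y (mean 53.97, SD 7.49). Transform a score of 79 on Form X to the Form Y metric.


slope = SD_Y / SD_X = 7.49 / 14.82 ~ 0.5054
intercept = mean_Y - slope * mean_X = 53.97 - (7.49 / 14.82) * 43.19 ~ 32.1419
Y = slope * X + intercept. To avoid rounding drift from the rounded slope/intercept, evaluate the equivalent form Y = mean_Y + SD_Y * (X - mean_X) / SD_X at full precision:
Y = 53.97 + 7.49 * (79 - 43.19) / 14.82
Y = 53.97 + 7.49 * 35.81 / 14.82
Y = 53.97 + 268.2169 / 14.82
Y = 53.97 + 18.0983
Y = 72.0683

72.0683


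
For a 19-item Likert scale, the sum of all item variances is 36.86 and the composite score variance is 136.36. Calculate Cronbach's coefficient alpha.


alpha = (k/(k-1)) * (1 - sum(si^2)/s_total^2)
= (19/18) * (1 - 36.86/136.36)
alpha = 0.7702

0.7702


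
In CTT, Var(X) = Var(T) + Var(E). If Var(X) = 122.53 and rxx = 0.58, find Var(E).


var_true = rxx * var_obs = 0.58 * 122.53 = 71.0674
var_error = var_obs - var_true
var_error = 122.53 - 71.0674
var_error = 51.4626

51.4626


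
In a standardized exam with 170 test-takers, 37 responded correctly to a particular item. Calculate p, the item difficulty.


Item difficulty p = number correct / total examinees
p = 37 / 170
p = 0.2176

0.2176


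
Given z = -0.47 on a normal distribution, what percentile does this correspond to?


CDF(z) = 0.5 * (1 + erf(z/sqrt(2)))
erf(-0.3323) = -0.3616
CDF = 0.3192
Percentile rank = 0.3192 * 100 = 31.92

31.92


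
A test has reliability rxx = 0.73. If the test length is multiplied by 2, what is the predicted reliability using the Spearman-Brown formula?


r_new = (n * rxx) / (1 + (n-1) * rxx)
r_new = (2 * 0.73) / (1 + 1 * 0.73)
r_new = 1.46 / 1.73
r_new = 0.8439

0.8439


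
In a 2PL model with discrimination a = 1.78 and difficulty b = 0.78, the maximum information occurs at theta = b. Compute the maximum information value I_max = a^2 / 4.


For 2PL, max info at theta = b = 0.78
I_max = a^2 / 4 = 1.78^2 / 4
= 3.1684 / 4
I_max = 0.7921

0.7921


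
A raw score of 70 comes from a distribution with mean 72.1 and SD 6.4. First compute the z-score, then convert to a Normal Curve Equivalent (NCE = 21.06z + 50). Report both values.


z = (X - mean) / SD = (70 - 72.1) / 6.4
z = -2.1 / 6.4
z = -0.3281
NCE = NCE = 21.06z + 50
Carry z at full precision (z = -2.1 / 6.4) into the conversion:
NCE = 21.06 * (-2.1 / 6.4) + 50 = -44.226 / 6.4 + 50
NCE = -6.9103 + 50
NCE = 43.0897

43.0897


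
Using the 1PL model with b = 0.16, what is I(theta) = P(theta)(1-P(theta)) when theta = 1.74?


P = 1/(1+exp(-(1.74-0.16))) = 0.8292
I = P*(1-P) = 0.8292 * 0.1708
I = 0.1416

0.1416


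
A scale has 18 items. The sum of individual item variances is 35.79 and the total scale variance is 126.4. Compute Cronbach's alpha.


alpha = (k/(k-1)) * (1 - sum(si^2)/s_total^2)
= (18/17) * (1 - 35.79/126.4)
alpha = 0.759

0.759


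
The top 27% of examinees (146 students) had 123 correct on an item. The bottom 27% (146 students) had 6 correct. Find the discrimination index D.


p_upper = 123/146 = 0.8425
p_lower = 6/146 = 0.0411
D = 0.8425 - 0.0411 = 0.8014

0.8014


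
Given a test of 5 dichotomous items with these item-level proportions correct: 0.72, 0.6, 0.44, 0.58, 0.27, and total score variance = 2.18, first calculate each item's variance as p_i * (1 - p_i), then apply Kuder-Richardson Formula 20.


For each item, compute p_i * q_i:
  Item 1: 0.72 * 0.28 = 0.2016
  Item 2: 0.6 * 0.4 = 0.24
  Item 3: 0.44 * 0.56 = 0.2464
  Item 4: 0.58 * 0.42 = 0.2436
  Item 5: 0.27 * 0.73 = 0.1971
Sum(p_i * q_i) = 0.2016 + 0.24 + 0.2464 + 0.2436 + 0.1971 = 1.1287
KR-20 = (k/(k-1)) * (1 - Sum(p_i*q_i) / Var_total)
= (5/4) * (1 - 1.1287/2.18)
= 1.25 * 0.4822
KR-20 = 0.6028

0.6028


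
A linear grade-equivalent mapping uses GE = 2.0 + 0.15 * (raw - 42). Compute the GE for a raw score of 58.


raw - median = 58 - 42 = 16
slope * diff = 0.15 * 16 = 2.4
GE = 2.0 + 2.4
GE = 4.4

4.4


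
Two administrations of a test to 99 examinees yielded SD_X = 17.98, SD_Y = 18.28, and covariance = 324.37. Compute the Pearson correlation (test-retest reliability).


r = cov(X,Y) / (SD_X * SD_Y)
r = 324.37 / (17.98 * 18.28)
r = 324.37 / 328.6744
r = 0.9869

0.9869


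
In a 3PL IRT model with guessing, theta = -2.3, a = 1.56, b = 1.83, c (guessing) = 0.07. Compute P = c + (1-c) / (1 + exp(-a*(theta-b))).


logit = 1.56*(-2.3 - 1.83) = -6.4428
P* = 1/(1 + exp(--6.4428)) = 0.0016
P = 0.07 + (1 - 0.07) * 0.0016
P = 0.0715

0.0715


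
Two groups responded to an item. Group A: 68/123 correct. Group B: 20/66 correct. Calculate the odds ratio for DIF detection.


Odds_A = 68/55 = 1.2364
Odds_B = 20/46 = 0.4348
OR = Odds_A / Odds_B = 1.2364 / 0.4348
Exactly, OR = (68 * 46) / (55 * 20) = 3128 / 1100
OR = 2.8436

2.8436


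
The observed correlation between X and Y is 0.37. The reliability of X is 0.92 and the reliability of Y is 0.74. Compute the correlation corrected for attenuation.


r_corrected = rxy / sqrt(rxx * ryy)
= 0.37 / sqrt(0.92 * 0.74)
= 0.37 / sqrt(0.6808)
= 0.37 / 0.825106
r_corrected = 0.4484

0.4484


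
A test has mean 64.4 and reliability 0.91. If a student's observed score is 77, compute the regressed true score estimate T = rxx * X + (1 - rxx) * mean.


T_est = rxx * X + (1 - rxx) * mean
T_est = 0.91 * 77 + 0.09 * 64.4
T_est = 70.07 + 5.796
T_est = 75.866

75.866
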